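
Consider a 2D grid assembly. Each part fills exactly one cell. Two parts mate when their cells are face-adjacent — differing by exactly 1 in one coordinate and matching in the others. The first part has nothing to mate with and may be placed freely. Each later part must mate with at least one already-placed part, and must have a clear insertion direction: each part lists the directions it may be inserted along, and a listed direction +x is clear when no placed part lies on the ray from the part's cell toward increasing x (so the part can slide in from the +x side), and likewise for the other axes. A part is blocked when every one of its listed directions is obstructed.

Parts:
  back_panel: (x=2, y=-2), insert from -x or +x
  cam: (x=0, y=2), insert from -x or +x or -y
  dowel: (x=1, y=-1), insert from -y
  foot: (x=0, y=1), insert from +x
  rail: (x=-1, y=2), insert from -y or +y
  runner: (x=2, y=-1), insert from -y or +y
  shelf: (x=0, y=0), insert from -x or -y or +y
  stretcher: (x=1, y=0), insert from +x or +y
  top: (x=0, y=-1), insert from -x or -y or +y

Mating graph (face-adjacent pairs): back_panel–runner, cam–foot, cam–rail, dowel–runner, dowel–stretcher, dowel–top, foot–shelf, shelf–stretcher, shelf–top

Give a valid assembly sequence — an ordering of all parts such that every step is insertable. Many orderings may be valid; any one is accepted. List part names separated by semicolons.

1. shelf@(0, 0) [-x clear] — {shelf}
2. foot@(0, 1) [+x clear] — {foot, shelf}
3. cam@(0, 2) [-x clear] — {cam, foot, shelf}
4. rail@(-1, 2) [-y clear] — {cam, foot, rail, shelf}
5. top@(0, -1) [-x clear] — {cam, foot, rail, shelf, top}
6. dowel@(1, -1) [-y clear] — {cam, dowel, foot, rail, shelf, top}
7. runner@(2, -1) [-y clear] — {cam, dowel, foot, rail, runner, shelf, top}
8. stretcher@(1, 0) [+x clear] — {cam, dowel, foot, rail, runner, shelf, stretcher, top}
9. back_panel@(2, -2) [-x clear] — {back_panel, cam, dowel, foot, rail, runner, shelf, stretcher, top}

shelf; foot; cam; rail; top; dowel; runner; stretcher; back_panel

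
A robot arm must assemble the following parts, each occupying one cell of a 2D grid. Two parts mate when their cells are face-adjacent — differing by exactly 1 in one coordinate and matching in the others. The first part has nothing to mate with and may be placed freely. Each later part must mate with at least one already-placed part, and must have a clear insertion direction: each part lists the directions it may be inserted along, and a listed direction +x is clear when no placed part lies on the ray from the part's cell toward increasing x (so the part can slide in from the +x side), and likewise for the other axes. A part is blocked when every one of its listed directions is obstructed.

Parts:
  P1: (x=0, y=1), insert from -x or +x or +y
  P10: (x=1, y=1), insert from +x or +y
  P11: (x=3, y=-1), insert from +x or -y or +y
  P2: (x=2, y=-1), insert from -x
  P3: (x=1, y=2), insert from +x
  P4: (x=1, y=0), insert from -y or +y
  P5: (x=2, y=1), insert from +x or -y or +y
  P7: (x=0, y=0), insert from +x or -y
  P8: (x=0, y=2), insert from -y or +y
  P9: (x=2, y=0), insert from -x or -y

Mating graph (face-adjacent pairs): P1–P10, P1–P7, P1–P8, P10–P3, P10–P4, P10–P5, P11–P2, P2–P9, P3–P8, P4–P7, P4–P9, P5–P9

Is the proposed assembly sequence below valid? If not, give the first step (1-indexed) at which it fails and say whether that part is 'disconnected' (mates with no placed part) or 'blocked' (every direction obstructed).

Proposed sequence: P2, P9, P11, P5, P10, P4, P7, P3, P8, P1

1. P2@(2, -1) [-x clear] — {P2}
2. P9@(2, 0) [-x clear] — {P2, P9}
3. P11@(3, -1) [+x clear] — {P11, P2, P9}
4. P5@(2, 1) [+x clear] — {P11, P2, P5, P9}
5. P10@(1, 1) [+y clear] — {P10, P11, P2, P5, P9}
6. P4@(1, 0) [-y clear] — {P10, P11, P2, P4, P5, P9}
7. P7@(0, 0) [-y clear] — {P10, P11, P2, P4, P5, P7, P9}
8. P3@(1, 2) [+x clear] — {P10, P11, P2, P3, P4, P5, P7, P9}
9. P8@(0, 2) [+y clear] — {P10, P11, P2, P3, P4, P5, P7, P8, P9}
10. P1@(0, 1) [-x clear] — {P1, P10, P11, P2, P3, P4, P5, P7, P8, P9}

Valid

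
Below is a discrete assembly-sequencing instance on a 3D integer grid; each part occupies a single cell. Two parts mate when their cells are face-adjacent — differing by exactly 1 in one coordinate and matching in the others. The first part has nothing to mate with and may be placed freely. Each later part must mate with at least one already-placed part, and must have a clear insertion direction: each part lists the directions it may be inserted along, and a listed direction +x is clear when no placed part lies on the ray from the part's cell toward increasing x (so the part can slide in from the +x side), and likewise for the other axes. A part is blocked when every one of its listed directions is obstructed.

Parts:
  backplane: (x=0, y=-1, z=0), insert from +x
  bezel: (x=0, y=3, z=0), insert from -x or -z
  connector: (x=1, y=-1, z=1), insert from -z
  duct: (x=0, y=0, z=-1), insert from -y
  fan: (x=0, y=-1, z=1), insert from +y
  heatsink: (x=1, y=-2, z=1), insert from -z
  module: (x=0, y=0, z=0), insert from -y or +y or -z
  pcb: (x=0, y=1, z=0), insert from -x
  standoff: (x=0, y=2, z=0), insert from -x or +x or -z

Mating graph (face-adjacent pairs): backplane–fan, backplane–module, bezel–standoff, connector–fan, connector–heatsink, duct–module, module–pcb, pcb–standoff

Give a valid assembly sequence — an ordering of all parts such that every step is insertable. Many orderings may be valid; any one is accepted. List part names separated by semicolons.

pcb; standoff; module; backplane; bezel; fan; connector; heatsink; duct

1. pcb@(0, 1, 0) [-x clear] — {pcb}
2. standoff@(0, 2, 0) [-x clear] — {pcb, standoff}
3. module@(0, 0, 0) [-y clear] — {module, pcb, standoff}
4. backplane@(0, -1, 0) [+x clear] — {backplane, module, pcb, standoff}
5. bezel@(0, 3, 0) [-x clear] — {backplane, bezel, module, pcb, standoff}
6. fan@(0, -1, 1) [+y clear] — {backplane, bezel, fan, module, pcb, standoff}
7. connector@(1, -1, 1) [-z clear] — {backplane, bezel, connector, fan, module, pcb, standoff}
8. heatsink@(1, -2, 1) [-z clear] — {backplane, bezel, connector, fan, heatsink, module, pcb, standoff}
9. duct@(0, 0, -1) [-y clear] — {backplane, bezel, connector, duct, fan, heatsink, module, pcb, standoff}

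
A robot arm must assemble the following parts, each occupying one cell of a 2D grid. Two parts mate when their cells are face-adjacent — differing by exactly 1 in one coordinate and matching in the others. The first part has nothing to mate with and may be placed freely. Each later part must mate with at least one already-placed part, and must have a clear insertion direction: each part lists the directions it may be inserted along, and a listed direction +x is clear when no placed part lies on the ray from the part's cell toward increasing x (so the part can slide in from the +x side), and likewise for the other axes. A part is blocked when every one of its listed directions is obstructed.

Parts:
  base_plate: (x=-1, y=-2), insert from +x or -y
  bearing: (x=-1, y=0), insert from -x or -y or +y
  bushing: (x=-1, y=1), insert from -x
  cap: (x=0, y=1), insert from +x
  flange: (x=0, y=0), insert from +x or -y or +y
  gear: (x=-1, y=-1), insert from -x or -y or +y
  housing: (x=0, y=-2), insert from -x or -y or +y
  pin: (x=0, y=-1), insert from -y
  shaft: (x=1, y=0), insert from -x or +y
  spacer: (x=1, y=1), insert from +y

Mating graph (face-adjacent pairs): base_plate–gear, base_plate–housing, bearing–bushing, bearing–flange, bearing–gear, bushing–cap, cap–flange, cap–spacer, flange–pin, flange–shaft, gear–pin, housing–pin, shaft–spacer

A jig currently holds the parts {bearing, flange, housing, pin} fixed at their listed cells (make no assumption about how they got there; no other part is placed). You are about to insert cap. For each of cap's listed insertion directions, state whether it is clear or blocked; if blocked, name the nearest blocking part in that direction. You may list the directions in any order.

+x: ray from cap(0, 1) has no placed part ⇒ clear

+x: clear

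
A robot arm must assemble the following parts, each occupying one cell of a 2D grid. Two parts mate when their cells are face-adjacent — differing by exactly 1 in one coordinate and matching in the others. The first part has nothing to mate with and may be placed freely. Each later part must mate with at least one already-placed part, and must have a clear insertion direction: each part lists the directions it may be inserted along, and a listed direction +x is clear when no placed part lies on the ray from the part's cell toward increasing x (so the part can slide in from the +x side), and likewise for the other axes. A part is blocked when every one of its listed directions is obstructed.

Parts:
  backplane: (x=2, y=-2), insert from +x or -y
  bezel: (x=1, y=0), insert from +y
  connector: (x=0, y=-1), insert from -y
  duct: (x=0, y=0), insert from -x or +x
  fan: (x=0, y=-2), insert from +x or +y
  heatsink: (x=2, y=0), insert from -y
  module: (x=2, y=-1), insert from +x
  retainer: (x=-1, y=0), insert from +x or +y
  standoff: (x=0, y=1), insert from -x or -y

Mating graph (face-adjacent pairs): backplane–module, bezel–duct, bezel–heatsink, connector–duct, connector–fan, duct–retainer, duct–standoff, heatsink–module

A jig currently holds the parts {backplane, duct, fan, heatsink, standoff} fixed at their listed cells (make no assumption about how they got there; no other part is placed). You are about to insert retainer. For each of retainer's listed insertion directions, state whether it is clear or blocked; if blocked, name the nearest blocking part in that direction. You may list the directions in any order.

+x: nearest on ray is duct@(0, 0) ⇒ blocked
+y: ray from retainer(-1, 0) has no placed part ⇒ clear

+x: blocked by duct; +y: clear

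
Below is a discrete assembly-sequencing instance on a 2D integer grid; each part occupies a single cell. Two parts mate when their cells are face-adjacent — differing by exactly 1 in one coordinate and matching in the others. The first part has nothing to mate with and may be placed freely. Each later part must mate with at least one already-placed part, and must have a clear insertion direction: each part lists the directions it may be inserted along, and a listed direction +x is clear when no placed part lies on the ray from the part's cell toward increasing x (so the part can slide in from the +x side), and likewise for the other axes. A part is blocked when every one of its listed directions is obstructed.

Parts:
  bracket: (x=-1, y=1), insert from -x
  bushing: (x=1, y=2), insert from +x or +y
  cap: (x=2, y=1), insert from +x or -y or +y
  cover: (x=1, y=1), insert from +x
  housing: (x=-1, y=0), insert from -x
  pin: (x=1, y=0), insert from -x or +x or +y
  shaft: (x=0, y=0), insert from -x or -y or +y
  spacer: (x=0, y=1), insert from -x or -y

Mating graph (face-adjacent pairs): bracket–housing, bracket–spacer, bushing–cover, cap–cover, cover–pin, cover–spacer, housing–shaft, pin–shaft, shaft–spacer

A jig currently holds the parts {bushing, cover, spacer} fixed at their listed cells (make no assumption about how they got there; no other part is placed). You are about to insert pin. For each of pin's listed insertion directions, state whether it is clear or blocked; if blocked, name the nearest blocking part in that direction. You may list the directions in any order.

-x: ray from pin(1, 0) has no placed part ⇒ clear
+x: ray from pin(1, 0) has no placed part ⇒ clear
+y: nearest on ray is cover@(1, 1) ⇒ blocked

+x: clear; +y: blocked by cover; -x: clear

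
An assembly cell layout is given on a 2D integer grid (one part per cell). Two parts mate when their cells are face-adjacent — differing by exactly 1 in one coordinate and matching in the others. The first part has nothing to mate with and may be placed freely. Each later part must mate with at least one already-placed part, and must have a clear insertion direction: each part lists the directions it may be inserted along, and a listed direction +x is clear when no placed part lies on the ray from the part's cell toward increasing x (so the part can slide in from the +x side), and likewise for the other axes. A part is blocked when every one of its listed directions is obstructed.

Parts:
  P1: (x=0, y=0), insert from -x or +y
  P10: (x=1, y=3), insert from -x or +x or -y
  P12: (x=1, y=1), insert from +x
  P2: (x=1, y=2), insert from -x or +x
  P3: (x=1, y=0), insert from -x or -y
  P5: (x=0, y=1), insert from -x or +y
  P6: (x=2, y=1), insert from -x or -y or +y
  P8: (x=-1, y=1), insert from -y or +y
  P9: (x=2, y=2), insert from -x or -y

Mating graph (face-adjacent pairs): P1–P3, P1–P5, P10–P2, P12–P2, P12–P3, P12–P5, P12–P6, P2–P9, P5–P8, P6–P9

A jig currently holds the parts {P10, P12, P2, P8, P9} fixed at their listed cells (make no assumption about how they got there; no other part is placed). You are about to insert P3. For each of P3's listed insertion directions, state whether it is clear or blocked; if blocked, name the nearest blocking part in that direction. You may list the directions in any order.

-x: ray from P3(1, 0) has no placed part ⇒ clear
-y: ray from P3(1, 0) has no placed part ⇒ clear

-x: clear; -y: clear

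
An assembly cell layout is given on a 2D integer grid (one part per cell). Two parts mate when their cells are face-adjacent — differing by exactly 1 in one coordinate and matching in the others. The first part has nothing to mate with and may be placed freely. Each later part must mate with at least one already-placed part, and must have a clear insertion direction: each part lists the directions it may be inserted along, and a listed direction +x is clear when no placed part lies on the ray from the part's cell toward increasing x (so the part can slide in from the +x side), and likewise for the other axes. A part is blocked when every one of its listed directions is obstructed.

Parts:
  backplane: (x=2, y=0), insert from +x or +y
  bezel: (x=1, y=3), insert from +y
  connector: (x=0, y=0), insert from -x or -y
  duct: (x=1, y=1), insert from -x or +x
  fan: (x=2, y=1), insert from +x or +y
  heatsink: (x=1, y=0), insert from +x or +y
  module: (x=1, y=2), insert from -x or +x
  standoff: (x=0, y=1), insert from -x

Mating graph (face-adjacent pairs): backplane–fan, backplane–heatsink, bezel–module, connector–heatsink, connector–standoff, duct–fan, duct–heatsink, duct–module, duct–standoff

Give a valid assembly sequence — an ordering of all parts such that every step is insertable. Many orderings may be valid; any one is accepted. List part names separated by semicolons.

1. bezel@(1, 3) [+y clear] — {bezel}
2. module@(1, 2) [-x clear] — {bezel, module}
3. duct@(1, 1) [-x clear] — {bezel, duct, module}
4. heatsink@(1, 0) [+x clear] — {bezel, duct, heatsink, module}
5. backplane@(2, 0) [+x clear] — {backplane, bezel, duct, heatsink, module}
6. fan@(2, 1) [+x clear] — {backplane, bezel, duct, fan, heatsink, module}
7. standoff@(0, 1) [-x clear] — {backplane, bezel, duct, fan, heatsink, module, standoff}
8. connector@(0, 0) [-x clear] — {backplane, bezel, connector, duct, fan, heatsink, module, standoff}

bezel; module; duct; heatsink; backplane; fan; standoff; connector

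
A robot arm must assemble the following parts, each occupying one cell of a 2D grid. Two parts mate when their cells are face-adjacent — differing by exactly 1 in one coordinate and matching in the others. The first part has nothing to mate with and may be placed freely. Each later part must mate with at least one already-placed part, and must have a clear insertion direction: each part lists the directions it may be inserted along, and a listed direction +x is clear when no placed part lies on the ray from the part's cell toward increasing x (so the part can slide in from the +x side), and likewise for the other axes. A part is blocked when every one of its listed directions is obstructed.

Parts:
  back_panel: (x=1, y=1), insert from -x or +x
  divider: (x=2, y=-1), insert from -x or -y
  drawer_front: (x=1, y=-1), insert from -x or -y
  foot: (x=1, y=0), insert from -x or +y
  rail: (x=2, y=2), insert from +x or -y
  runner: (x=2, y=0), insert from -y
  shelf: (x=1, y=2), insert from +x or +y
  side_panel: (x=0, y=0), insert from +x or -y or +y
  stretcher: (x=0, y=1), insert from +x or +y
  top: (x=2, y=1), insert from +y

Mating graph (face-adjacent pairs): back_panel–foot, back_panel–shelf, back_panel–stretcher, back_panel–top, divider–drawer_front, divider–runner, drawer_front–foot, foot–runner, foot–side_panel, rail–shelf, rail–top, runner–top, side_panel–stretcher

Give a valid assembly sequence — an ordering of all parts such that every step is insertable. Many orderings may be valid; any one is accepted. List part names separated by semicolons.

1. foot@(1, 0) [-x clear] — {foot}
2. drawer_front@(1, -1) [-x clear] — {drawer_front, foot}
3. side_panel@(0, 0) [-y clear] — {drawer_front, foot, side_panel}
4. runner@(2, 0) [-y clear] — {drawer_front, foot, runner, side_panel}
5. top@(2, 1) [+y clear] — {drawer_front, foot, runner, side_panel, top}
6. rail@(2, 2) [+x clear] — {drawer_front, foot, rail, runner, side_panel, top}
7. divider@(2, -1) [-y clear] — {divider, drawer_front, foot, rail, runner, side_panel, top}
8. shelf@(1, 2) [+y clear] — {divider, drawer_front, foot, rail, runner, shelf, side_panel, top}
9. back_panel@(1, 1) [-x clear] — {back_panel, divider, drawer_front, foot, rail, runner, shelf, side_panel, top}
10. stretcher@(0, 1) [+y clear] — {back_panel, divider, drawer_front, foot, rail, runner, shelf, side_panel, stretcher, top}

foot; drawer_front; side_panel; runner; top; rail; divider; shelf; back_panel; stretcher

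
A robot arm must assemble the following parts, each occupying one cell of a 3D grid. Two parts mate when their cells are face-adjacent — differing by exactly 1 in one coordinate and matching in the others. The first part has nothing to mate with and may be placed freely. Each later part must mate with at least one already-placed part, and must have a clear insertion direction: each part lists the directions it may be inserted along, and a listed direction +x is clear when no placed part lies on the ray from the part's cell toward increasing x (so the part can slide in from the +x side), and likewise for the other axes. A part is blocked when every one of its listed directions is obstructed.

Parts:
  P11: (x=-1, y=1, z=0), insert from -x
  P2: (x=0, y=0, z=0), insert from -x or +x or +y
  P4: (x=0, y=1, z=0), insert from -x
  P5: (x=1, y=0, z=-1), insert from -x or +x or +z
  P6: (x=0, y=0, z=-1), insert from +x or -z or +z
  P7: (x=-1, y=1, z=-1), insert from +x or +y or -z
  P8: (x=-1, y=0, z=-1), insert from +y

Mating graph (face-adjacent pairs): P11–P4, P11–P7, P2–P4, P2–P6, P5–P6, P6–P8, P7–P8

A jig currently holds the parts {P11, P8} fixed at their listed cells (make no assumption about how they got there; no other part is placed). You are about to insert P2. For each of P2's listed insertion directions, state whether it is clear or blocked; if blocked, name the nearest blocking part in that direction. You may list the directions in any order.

-x: ray from P2(0, 0, 0) has no placed part ⇒ clear
+x: ray from P2(0, 0, 0) has no placed part ⇒ clear
+y: ray from P2(0, 0, 0) has no placed part ⇒ clear

+x: clear; +y: clear; -x: clear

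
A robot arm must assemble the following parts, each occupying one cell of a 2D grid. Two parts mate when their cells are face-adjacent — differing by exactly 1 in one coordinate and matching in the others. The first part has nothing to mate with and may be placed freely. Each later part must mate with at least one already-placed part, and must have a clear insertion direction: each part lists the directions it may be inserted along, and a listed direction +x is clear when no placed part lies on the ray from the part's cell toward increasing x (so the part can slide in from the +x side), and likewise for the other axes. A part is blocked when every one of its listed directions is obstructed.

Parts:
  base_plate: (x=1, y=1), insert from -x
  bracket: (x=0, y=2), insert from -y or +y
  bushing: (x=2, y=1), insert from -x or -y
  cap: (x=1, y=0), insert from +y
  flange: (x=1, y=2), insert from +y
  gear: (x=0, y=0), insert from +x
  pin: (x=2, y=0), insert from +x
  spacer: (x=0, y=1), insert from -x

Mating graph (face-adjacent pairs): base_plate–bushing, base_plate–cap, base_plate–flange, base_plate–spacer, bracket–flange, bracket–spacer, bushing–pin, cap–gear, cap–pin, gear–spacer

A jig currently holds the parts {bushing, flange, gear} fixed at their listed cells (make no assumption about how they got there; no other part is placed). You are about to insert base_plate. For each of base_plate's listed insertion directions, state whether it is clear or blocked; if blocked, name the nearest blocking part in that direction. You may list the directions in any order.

-x: clear

-x: ray from base_plate(1, 1) has no placed part ⇒ clear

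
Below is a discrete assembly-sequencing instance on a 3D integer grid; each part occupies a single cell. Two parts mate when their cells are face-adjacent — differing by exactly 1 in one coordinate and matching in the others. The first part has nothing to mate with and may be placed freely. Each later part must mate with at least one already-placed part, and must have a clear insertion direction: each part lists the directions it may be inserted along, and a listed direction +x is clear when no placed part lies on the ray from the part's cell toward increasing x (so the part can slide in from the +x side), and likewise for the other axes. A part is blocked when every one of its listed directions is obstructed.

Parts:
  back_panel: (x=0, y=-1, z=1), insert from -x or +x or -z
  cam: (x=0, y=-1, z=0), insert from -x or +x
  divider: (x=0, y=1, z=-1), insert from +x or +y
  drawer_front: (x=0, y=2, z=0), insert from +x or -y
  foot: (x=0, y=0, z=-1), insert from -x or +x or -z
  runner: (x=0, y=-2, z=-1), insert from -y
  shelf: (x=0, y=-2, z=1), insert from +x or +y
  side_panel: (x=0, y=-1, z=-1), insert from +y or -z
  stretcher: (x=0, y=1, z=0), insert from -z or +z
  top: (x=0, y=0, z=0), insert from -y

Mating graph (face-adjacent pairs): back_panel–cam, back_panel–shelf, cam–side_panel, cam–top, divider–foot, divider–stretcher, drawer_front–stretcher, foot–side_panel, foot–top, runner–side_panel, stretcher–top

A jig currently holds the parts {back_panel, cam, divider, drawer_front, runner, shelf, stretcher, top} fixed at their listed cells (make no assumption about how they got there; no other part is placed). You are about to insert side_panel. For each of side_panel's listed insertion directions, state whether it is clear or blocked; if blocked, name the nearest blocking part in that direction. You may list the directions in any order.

+y: blocked by divider; -z: clear

+y: nearest on ray is divider@(0, 1, -1) ⇒ blocked
-z: ray from side_panel(0, -1, -1) has no placed part ⇒ clear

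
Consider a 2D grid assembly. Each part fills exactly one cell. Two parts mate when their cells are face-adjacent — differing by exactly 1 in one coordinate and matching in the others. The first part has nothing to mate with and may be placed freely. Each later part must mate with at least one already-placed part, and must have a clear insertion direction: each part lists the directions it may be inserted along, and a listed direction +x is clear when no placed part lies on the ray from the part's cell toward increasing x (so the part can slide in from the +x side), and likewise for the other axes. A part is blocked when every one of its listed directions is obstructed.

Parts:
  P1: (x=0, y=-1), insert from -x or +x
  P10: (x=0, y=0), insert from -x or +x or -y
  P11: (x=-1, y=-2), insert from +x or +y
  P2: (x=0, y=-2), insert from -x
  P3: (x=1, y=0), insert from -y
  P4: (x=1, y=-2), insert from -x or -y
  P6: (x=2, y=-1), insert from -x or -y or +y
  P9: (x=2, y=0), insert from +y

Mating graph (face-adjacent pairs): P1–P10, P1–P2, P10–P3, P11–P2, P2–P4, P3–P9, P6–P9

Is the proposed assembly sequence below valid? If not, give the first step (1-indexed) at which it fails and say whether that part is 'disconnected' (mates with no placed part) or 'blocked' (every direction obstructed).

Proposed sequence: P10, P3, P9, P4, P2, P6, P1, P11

1. P10@(0, 0) [-x clear] — {P10}
2. P3@(1, 0) [-y clear] — {P10, P3}
3. P9@(2, 0) [+y clear] — {P10, P3, P9}
4. P4@(1, -2) — no placed neighbour ⇒ disconnected

Invalid at step 4 (disconnected)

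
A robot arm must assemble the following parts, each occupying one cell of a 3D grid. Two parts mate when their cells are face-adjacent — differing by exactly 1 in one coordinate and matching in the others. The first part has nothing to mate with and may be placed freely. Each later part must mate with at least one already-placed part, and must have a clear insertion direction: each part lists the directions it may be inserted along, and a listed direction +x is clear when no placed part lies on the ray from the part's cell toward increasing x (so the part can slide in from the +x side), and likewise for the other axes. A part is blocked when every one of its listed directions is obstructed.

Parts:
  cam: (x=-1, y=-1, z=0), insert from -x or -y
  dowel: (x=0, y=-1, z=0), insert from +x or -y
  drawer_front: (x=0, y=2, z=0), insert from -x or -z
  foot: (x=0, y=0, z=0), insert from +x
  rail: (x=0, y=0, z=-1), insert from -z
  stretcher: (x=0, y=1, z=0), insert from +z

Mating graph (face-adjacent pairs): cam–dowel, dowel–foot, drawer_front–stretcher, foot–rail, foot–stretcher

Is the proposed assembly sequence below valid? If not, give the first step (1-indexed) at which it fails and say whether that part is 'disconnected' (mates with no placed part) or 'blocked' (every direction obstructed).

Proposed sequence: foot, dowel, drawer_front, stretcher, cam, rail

1. foot@(0, 0, 0) [+x clear] — {foot}
2. dowel@(0, -1, 0) [+x clear] — {dowel, foot}
3. drawer_front@(0, 2, 0) — no placed neighbour ⇒ disconnected

Invalid at step 3 (disconnected)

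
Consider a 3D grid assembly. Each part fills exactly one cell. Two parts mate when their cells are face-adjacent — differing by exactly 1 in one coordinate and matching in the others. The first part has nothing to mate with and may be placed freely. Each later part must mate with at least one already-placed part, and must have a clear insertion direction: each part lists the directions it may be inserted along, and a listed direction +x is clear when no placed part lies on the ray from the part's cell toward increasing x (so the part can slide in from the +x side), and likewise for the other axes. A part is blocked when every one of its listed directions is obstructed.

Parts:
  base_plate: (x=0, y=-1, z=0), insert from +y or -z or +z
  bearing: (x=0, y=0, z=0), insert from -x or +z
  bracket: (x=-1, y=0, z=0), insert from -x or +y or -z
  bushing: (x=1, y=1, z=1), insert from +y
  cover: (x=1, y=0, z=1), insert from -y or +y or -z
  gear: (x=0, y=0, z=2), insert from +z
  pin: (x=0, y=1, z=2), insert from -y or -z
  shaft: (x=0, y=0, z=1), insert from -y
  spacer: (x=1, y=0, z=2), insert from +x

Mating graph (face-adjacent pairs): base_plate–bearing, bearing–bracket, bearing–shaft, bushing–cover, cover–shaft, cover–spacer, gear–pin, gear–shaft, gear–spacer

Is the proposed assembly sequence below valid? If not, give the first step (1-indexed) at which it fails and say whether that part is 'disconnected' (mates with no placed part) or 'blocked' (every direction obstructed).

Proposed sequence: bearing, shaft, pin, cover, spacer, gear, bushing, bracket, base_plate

1. bearing@(0, 0, 0) [-x clear] — {bearing}
2. shaft@(0, 0, 1) [-y clear] — {bearing, shaft}
3. pin@(0, 1, 2) — no placed neighbour ⇒ disconnected

Invalid at step 3 (disconnected)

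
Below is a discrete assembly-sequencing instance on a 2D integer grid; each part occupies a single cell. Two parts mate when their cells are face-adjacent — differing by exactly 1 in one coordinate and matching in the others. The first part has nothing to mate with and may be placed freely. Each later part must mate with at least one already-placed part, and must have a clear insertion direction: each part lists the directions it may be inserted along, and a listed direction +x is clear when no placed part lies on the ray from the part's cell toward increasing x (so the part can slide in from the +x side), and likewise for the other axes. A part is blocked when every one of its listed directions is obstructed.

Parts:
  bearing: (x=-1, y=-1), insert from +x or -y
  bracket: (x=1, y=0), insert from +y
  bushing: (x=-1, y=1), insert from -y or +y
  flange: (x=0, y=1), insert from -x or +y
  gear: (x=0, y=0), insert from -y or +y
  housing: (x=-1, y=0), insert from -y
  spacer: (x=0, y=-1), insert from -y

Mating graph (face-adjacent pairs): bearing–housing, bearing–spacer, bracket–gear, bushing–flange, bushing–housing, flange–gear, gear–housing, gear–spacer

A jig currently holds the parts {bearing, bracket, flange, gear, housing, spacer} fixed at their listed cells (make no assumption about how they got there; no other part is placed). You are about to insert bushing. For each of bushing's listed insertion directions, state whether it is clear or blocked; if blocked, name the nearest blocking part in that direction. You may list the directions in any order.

+y: clear; -y: blocked by housing

-y: nearest on ray is housing@(-1, 0) ⇒ blocked
+y: ray from bushing(-1, 1) has no placed part ⇒ clear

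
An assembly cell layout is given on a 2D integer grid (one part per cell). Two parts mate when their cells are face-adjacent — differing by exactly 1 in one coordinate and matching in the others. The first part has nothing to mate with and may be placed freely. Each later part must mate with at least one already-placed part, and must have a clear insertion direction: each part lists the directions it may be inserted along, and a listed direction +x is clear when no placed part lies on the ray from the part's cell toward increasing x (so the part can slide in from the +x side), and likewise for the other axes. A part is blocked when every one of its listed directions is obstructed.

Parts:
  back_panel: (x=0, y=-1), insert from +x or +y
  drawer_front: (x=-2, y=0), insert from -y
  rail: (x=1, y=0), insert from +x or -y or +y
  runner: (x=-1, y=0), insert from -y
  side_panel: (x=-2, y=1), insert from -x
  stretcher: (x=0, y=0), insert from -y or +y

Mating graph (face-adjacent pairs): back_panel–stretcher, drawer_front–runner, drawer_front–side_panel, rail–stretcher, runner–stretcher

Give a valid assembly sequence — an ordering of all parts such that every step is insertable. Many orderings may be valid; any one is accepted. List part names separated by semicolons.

1. runner@(-1, 0) [-y clear] — {runner}
2. stretcher@(0, 0) [-y clear] — {runner, stretcher}
3. rail@(1, 0) [+x clear] — {rail, runner, stretcher}
4. drawer_front@(-2, 0) [-y clear] — {drawer_front, rail, runner, stretcher}
5. side_panel@(-2, 1) [-x clear] — {drawer_front, rail, runner, side_panel, stretcher}
6. back_panel@(0, -1) [+x clear] — {back_panel, drawer_front, rail, runner, side_panel, stretcher}

runner; stretcher; rail; drawer_front; side_panel; back_panel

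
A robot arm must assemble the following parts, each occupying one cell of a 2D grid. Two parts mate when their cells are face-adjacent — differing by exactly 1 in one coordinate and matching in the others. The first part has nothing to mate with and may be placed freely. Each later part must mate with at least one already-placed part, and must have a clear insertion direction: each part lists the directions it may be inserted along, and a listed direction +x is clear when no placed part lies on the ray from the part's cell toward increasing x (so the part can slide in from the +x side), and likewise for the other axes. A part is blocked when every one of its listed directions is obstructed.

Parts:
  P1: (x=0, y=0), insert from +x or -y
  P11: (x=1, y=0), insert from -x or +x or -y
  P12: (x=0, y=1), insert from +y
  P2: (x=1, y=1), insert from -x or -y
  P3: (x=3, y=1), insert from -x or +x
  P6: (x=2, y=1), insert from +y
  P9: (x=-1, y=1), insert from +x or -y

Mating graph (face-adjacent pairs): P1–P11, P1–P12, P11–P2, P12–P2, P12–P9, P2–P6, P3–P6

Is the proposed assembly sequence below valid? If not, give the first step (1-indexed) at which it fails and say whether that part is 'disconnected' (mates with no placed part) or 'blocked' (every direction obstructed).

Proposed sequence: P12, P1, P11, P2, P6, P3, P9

1. P12@(0, 1) [+y clear] — {P12}
2. P1@(0, 0) [+x clear] — {P1, P12}
3. P11@(1, 0) [+x clear] — {P1, P11, P12}
4. P2@(1, 1) — -x/-y all obstructed ⇒ blocked

Invalid at step 4 (blocked)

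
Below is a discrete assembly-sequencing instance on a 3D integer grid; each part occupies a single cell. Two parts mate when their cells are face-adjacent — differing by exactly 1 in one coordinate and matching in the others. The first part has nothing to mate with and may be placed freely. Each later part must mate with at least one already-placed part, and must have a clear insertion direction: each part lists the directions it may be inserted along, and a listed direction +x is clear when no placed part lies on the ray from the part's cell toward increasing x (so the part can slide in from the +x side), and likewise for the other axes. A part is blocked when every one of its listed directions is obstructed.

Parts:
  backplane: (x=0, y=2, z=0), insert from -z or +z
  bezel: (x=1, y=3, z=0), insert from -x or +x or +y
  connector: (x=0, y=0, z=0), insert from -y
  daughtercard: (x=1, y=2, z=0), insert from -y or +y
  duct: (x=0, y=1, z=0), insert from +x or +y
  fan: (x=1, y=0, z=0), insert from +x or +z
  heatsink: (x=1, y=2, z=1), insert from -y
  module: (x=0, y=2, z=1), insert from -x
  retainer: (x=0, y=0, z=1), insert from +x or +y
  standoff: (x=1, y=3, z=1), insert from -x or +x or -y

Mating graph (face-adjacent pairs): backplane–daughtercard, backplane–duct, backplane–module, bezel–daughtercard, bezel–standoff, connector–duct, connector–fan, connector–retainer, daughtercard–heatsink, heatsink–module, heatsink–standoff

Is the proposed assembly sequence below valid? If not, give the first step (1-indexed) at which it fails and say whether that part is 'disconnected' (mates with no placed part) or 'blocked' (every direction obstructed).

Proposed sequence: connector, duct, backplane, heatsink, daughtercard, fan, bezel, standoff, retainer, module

1. connector@(0, 0, 0) [-y clear] — {connector}
2. duct@(0, 1, 0) [+x clear] — {connector, duct}
3. backplane@(0, 2, 0) [-z clear] — {backplane, connector, duct}
4. heatsink@(1, 2, 1) — no placed neighbour ⇒ disconnected

Invalid at step 4 (disconnected)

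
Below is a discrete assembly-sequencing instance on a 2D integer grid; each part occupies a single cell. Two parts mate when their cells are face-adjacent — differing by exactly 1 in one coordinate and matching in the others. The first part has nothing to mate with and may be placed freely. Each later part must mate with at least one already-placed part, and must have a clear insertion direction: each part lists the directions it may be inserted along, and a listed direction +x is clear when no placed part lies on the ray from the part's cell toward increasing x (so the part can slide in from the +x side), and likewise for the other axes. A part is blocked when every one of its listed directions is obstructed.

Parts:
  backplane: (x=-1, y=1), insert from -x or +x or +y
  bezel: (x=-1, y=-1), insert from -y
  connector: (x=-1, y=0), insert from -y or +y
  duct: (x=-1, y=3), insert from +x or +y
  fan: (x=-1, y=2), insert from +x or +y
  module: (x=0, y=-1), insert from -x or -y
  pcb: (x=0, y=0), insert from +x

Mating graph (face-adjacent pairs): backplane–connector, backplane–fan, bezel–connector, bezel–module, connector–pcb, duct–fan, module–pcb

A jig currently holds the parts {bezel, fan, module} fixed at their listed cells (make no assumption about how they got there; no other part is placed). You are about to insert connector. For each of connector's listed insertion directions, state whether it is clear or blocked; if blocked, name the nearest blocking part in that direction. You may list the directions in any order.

-y: nearest on ray is bezel@(-1, -1) ⇒ blocked
+y: nearest on ray is fan@(-1, 2) ⇒ blocked

+y: blocked by fan; -y: blocked by bezel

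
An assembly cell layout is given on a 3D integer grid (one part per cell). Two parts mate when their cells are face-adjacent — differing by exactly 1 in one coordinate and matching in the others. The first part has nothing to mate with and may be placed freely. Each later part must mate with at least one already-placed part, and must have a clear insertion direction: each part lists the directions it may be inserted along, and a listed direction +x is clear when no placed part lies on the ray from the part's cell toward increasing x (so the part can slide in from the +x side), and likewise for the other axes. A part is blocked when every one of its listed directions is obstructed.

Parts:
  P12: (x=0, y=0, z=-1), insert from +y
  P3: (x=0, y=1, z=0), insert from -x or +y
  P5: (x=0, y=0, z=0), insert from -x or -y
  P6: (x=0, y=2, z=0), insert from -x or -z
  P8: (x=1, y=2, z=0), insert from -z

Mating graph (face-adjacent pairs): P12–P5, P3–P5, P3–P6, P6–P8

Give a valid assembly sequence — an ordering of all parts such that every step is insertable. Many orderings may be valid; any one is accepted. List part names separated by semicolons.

P12; P5; P3; P6; P8

1. P12@(0, 0, -1) [+y clear] — {P12}
2. P5@(0, 0, 0) [-x clear] — {P12, P5}
3. P3@(0, 1, 0) [-x clear] — {P12, P3, P5}
4. P6@(0, 2, 0) [-x clear] — {P12, P3, P5, P6}
5. P8@(1, 2, 0) [-z clear] — {P12, P3, P5, P6, P8}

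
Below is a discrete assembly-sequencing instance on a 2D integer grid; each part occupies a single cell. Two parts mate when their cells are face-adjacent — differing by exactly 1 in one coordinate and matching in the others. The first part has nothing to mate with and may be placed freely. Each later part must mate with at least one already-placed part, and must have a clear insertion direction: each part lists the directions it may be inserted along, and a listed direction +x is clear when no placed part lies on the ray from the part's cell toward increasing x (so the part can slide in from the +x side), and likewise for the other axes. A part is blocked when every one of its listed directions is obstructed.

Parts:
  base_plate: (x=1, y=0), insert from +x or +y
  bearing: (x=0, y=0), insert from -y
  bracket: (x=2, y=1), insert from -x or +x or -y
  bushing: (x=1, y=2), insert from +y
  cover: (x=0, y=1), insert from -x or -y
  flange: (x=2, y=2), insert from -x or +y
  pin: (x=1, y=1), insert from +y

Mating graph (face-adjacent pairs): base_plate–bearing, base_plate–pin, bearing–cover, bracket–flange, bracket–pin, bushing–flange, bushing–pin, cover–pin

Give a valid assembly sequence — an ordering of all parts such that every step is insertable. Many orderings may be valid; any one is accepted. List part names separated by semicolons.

1. bearing@(0, 0) [-y clear] — {bearing}
2. base_plate@(1, 0) [+x clear] — {base_plate, bearing}
3. pin@(1, 1) [+y clear] — {base_plate, bearing, pin}
4. bushing@(1, 2) [+y clear] — {base_plate, bearing, bushing, pin}
5. bracket@(2, 1) [+x clear] — {base_plate, bearing, bracket, bushing, pin}
6. flange@(2, 2) [+y clear] — {base_plate, bearing, bracket, bushing, flange, pin}
7. cover@(0, 1) [-x clear] — {base_plate, bearing, bracket, bushing, cover, flange, pin}

bearing; base_plate; pin; bushing; bracket; flange; cover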